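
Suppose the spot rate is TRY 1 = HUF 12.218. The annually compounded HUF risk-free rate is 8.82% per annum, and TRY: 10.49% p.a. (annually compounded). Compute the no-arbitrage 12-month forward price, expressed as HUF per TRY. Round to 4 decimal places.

12.0333

T = 1 year.
HUF accumulates by (1 + 0.0882)^1 = 1.088200.
TRY growth factor: (1 + 0.1049)^1 = 1.104900.
So F = 12.218 × 1.088200 / 1.104900 = 12.033331 (HUF/TRY).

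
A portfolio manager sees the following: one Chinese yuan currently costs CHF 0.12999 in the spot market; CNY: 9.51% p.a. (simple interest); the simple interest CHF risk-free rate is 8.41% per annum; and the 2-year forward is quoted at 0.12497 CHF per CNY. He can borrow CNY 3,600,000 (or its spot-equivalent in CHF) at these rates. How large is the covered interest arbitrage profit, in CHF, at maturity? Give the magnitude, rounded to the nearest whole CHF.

CHF 11,214

T = 2 years.
Keep in CNY, deliver into the forward: 3,600,000·1.190200·0.12497 = CHF 535,461.46.
Swap to CHF now, deposit: 3,600,000·0.12999·1.168200 = CHF 546,675.54.
The quoted forward undervalues CNY, so borrow CNY, convert to CHF at spot, deposit the CHF at 8.41%, and buy CNY forward at 0.12497 to cover the loan.
The gap between the two covered legs is CHF 11,214.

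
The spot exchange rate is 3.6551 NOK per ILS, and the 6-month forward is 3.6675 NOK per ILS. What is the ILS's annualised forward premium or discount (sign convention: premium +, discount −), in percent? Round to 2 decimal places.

T = 6/12 years.
Period premium: (3.6675 − 3.6551)/3.6551 = 0.0033925.
Annualise by dividing by T: 0.0033925 / (6/12) = 0.006785 → 0.68%.

+0.68%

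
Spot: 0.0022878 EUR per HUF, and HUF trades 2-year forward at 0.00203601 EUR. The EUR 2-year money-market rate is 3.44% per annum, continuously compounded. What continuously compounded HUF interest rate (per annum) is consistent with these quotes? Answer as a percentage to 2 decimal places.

T = 2 years.
F/S = 0.00203601/0.0022878 = 0.8899423 = (growth of EUR) / (growth of HUF).
The EUR side grows by e^(0.0344×2) = 1.0712219.
So the HUF growth factor = 1.2036981.
Take logs: ln 1.2036981 / 2 = 0.092699, so 9.27%.

9.27%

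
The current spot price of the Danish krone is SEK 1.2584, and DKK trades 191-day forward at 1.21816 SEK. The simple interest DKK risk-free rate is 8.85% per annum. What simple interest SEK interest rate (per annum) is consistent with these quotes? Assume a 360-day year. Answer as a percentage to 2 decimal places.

2.54%

T = 191/360 years.
By CIP, F/S equals the SEK-to-DKK growth ratio: 1.21816/1.2584 = 0.9680229.
DKK growth factor: 1 + 0.0885×191/360 = 1.0469542.
That pins the SEK growth at 1.0134756.
r = (1.0134756 − 1)/(191/360) = 0.025399 → 2.54%.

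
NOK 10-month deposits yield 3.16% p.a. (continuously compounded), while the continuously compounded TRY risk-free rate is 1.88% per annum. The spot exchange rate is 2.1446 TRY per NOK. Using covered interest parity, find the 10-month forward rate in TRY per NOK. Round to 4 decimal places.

2.1218

T = 10/12 years.
Growth of 1 TRY over T: e^(0.0188×10/12) = 1.015790.
NOK accumulates by e^(0.0316×10/12) = 1.0266831.
Forward (TRY per NOK) = 2.1446 × 1.015790 / 1.0266831 = 2.121846.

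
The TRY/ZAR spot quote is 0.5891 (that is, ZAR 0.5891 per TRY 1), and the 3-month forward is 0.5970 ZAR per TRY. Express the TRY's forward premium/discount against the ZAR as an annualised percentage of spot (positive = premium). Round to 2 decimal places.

T = 3/12 years.
(F − S)/S = (0.5970 − 0.5891)/0.5891 = 0.0134103.
×(1/T) gives 5.36% p.a.

+5.36%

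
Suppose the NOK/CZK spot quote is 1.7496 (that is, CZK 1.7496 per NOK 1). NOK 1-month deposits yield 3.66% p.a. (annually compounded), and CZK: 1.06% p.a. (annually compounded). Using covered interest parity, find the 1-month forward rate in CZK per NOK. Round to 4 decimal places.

T = 1/12 years.
Growth of 1 CZK over T: (1 + 0.0106)^(1/12) = 1.0008791.
NOK accumulates by (1 + 0.0366)^(1/12) = 1.003000.
CIP: F = S · (grow CZK)/(grow NOK) = 1.7496 × 1.0008791/1.003000 = 1.745900 CZK per NOK.

1.7459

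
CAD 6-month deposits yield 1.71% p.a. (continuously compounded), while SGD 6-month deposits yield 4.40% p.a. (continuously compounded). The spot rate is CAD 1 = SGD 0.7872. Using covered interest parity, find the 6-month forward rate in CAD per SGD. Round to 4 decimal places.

T = 6/12 years.
Growth of 1 SGD over T: e^(0.0440×6/12) = 1.0222438.
Growth of 1 CAD over T: e^(0.0171×6/12) = 1.0085867.
Forward (SGD per CAD) = 0.7872 × 1.0222438 / 1.0085867 = 0.7978593.
Quoted the other way: 1/0.7978593 = 1.2534 CAD per SGD.

1.2534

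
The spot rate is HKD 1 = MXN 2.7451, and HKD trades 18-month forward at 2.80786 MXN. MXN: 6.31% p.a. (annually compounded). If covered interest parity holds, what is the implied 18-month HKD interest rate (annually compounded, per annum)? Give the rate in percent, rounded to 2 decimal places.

T = 18/12 years.
CIP gives F = S · g_MXN/g_HKD, so g_MXN/g_HKD = 2.80786/2.7451 = 1.0228626.
MXN growth factor: (1 + 0.0631)^(18/12) = 1.0961278.
That pins the HKD growth at 1.0716276.
Annualise: 1.0716276^(12/18) − 1 = 0.047199 = 4.72%.

4.72%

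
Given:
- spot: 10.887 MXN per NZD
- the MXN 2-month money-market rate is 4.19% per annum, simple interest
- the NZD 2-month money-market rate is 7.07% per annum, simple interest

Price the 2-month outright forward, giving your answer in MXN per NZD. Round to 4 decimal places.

T = 2/12 years.
MXN accumulates by 1 + 0.0419×2/12 = 1.00698333.
NZD accumulates by 1 + 0.0707×2/12 = 1.01178333.
CIP: F = S · (grow MXN)/(grow NZD) = 10.887 × 1.00698333/1.01178333 = 10.835351 MXN per NZD.

10.8354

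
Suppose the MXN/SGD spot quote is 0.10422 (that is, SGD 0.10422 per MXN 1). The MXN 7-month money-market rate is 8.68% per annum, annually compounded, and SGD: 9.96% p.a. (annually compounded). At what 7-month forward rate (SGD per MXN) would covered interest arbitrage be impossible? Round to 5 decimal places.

T = 7/12 years.
SGD growth factor: (1 + 0.0996)^(7/12) = 1.0569479.
MXN growth factor: (1 + 0.0868)^(7/12) = 1.0497534.
CIP: F = S · (grow SGD)/(grow MXN) = 0.10422 × 1.0569479/1.0497534 = 0.1049343 SGD per MXN.

0.10493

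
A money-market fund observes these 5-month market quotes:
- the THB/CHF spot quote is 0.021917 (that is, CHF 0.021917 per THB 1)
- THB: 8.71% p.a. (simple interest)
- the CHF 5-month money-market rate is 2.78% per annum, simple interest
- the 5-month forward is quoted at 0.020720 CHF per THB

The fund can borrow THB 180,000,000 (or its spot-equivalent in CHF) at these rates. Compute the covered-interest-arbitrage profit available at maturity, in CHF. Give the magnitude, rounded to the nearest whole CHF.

T = 5/12 years.
Keep in THB, deliver into the forward: 180,000,000·1.036291667·0.020720 = CHF 3,864,953.40.
Swap to CHF now, deposit: 180,000,000·0.021917·1.011583333 = CHF 3,990,756.94.
The quoted forward undervalues THB, so borrow THB, convert to CHF at spot, deposit the CHF at 2.78%, and buy THB forward at 0.020720 to cover the loan.
Profit = 3,990,756.94 − 3,864,953.40 = CHF 125,804.

CHF 125,804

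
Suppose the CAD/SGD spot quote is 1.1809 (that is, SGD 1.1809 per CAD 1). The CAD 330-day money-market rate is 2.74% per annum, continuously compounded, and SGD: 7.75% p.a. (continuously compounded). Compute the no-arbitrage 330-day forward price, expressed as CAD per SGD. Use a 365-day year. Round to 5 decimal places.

T = 330/365 years.
SGD growth factor: e^(0.0775×330/365) = 1.0725816.
CAD growth factor: e^(0.0274×330/365) = 1.025082.
CIP: F = S · (grow SGD)/(grow CAD) = 1.1809 × 1.0725816/1.025082 = 1.235620 SGD per CAD.
Quoted the other way: 1/1.235620 = 0.80931 CAD per SGD.

0.80931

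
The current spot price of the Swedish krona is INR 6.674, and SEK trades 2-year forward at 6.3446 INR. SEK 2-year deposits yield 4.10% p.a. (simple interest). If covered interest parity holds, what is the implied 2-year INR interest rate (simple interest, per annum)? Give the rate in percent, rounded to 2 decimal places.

1.43%

T = 2 years.
F/S = 6.3446/6.674 = 0.9506443 = (growth of INR) / (growth of SEK).
SEK growth factor: 1 + 0.0410×2 = 1.082000.
That pins the INR growth at 1.0285971.
r = (1.0285971 − 1)/2 = 0.014299 → 1.43%.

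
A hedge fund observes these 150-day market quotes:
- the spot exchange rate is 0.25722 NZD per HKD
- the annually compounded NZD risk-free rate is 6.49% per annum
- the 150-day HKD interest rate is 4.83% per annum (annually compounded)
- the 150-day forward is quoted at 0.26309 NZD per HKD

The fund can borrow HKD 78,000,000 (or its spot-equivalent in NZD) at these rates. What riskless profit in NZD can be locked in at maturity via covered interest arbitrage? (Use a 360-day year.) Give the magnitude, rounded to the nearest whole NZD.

NZD 332,562

T = 150/360 years.
Invest the HKD and cover forward: 78,000,000 × 1.0198484983 × 0.26309 = NZD 20,928,331.43.
Convert at spot and invest in NZD: 78,000,000 × 0.25722 × 1.0265466213 = NZD 20,595,769.11.
The quoted forward overvalues HKD, so borrow NZD, buy HKD at spot, deposit the HKD at 4.83%, and sell the proceeds forward at 0.26309.
Arbitrage profit = |20,928,331.43 − 20,595,769.11| = NZD 332,562.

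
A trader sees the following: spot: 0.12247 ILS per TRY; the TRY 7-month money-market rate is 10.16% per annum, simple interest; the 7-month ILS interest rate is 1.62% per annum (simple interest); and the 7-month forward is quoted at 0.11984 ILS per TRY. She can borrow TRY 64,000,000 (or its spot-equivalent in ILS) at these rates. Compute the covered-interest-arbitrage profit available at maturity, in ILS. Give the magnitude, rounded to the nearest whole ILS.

T = 7/12 years.
Keep in TRY, deliver into the forward: 64,000,000·1.059266667·0.11984 = ILS 8,124,321.11.
Swap to ILS now, deposit: 64,000,000·0.12247·1.009450 = ILS 7,912,149.86.
The quoted forward overvalues TRY, so borrow ILS, buy TRY at spot, deposit the TRY at 10.16%, and sell the proceeds forward at 0.11984.
The gap between the two covered legs is ILS 212,171.

ILS 212,171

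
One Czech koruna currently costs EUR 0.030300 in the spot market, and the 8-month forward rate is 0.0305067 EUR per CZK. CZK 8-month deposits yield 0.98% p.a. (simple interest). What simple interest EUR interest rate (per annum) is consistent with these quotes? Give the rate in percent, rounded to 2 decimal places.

2.01%

T = 8/12 years.
F/S = 0.0305067/0.0303 = 1.0068218 = (growth of EUR) / (growth of CZK).
The CZK side grows by 1 + 0.0098×8/12 = 1.0065333.
Hence g_EUR = 1.0133997.
(1.0133997 − 1)/T = 0.020100, i.e. 2.01%.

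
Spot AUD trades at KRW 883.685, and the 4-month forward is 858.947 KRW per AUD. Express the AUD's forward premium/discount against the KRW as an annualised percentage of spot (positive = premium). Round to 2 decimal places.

-8.40%

T = 4/12 years.
(F − S)/S = (858.947 − 883.685)/883.685 = -0.0279941.
Annualise by dividing by T: -0.0279941 / (4/12) = -0.083982 → -8.40%.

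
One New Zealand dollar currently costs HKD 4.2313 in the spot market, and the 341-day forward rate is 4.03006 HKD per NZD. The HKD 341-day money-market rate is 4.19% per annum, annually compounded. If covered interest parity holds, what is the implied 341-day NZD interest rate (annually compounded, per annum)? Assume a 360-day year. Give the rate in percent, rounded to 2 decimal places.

T = 341/360 years.
By CIP, F/S equals the HKD-to-NZD growth ratio: 4.03006/4.2313 = 0.9524401.
HKD growth factor: (1 + 0.0419)^(341/360) = 1.0396454.
Hence g_NZD = 1.0915599.
r = 1.0915599^(360/341) − 1 = 0.096901 → 9.69%.

9.69%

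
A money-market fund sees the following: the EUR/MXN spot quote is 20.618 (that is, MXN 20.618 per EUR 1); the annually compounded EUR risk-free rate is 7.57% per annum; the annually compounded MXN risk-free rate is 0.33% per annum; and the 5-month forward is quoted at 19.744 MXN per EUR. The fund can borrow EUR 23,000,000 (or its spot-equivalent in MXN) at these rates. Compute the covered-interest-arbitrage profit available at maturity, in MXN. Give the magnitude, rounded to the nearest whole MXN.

T = 5/12 years.
Route A — deposit EUR, sell forward: 23,000,000 × 1.0308717861 × 19.744 = MXN 468,131,248.53.
Route B — convert at spot, deposit MXN: 23,000,000 × 20.618 × 1.00137367886 = MXN 474,865,417.75.
The quoted forward undervalues EUR, so borrow EUR, convert to MXN at spot, deposit the MXN at 0.33%, and buy EUR forward at 19.744 to cover the loan.
Arbitrage profit = |468,131,248.53 − 474,865,417.75| = MXN 6,734,169.

MXN 6,734,169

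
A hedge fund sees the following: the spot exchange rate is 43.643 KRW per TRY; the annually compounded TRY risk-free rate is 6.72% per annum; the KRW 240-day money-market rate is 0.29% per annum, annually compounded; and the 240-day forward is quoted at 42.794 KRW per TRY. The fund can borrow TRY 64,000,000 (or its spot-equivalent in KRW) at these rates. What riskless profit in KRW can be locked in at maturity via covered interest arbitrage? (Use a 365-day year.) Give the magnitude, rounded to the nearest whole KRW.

T = 240/365 years.
Invest the TRY and cover forward: 64,000,000 × 1.043692569912 × 42.794 = KRW 2,858,481,909.56.
Convert at spot and invest in KRW: 64,000,000 × 43.643 × 1.001905903647 = KRW 2,798,475,478.58.
The quoted forward overvalues TRY, so borrow KRW, buy TRY at spot, deposit the TRY at 6.72%, and sell the proceeds forward at 42.794.
The gap between the two covered legs is KRW 60,006,431.

KRW 60,006,431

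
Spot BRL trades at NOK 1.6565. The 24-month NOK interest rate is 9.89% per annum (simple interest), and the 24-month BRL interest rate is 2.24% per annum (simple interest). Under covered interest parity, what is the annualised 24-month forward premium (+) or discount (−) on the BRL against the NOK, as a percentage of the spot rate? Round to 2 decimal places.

T = 2 years.
CIP forward (NOK per BRL) = 1.6565 × 1.197800/1.044800 = 1.8990770.
Annualised premium = (F − S)/S × (1/T) = (1.8990770 − 1.6565)/1.6565 ÷ 2 = 7.32%.

+7.32%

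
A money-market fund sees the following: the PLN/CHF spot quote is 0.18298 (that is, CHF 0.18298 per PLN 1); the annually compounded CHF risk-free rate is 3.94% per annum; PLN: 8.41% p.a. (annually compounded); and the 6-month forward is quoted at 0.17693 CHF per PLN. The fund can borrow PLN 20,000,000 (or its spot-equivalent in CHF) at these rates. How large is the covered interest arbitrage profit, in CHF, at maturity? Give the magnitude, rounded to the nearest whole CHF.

CHF 46,603

T = 6/12 years.
Route A — deposit PLN, sell forward: 20,000,000 × 1.041201229 × 0.17693 = CHF 3,684,394.67.
Route B — convert at spot, deposit CHF: 20,000,000 × 0.18298 × 1.019509686 = CHF 3,730,997.65.
The quoted forward undervalues PLN, so borrow PLN, convert to CHF at spot, deposit the CHF at 3.94%, and buy PLN forward at 0.17693 to cover the loan.
Profit = 3,730,997.65 − 3,684,394.67 = CHF 46,603.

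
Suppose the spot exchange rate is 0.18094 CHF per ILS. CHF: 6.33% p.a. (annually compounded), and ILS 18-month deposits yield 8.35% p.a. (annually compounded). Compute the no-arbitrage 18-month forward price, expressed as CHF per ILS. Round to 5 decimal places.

0.17590

T = 18/12 years.
CHF accumulates by (1 + 0.0633)^(18/12) = 1.0964371.
Growth of 1 ILS over T: (1 + 0.0835)^(18/12) = 1.1278293.
CIP: F = S · (grow CHF)/(grow ILS) = 0.18094 × 1.0964371/1.1278293 = 0.1759037 CHF per ILS.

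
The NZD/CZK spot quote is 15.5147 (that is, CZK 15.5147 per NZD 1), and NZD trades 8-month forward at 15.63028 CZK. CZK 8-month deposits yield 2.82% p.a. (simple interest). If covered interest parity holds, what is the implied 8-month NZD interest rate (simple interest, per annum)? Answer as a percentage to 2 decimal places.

T = 8/12 years.
By CIP, F/S equals the CZK-to-NZD growth ratio: 15.63028/15.5147 = 1.0074497.
CZK growth factor: 1 + 0.0282×8/12 = 1.018800.
Hence g_NZD = 1.0112664.
r = (1.0112664 − 1)/(8/12) = 0.016900 → 1.69%.

1.69%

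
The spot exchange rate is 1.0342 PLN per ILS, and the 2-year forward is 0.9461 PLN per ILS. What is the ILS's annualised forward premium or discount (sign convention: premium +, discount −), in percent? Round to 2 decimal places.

-4.26%

T = 2 years.
Period premium: (0.9461 − 1.0342)/1.0342 = -0.0851866.
×(1/T) gives -4.26% p.a.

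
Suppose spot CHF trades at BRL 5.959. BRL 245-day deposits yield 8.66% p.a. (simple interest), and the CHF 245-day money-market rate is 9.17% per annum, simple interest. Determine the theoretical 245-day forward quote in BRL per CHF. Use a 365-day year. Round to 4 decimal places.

T = 245/365 years.
Growth of 1 BRL over T: 1 + 0.0866×245/365 = 1.0581288.
Growth of 1 CHF over T: 1 + 0.0917×245/365 = 1.0615521.
So F = 5.959 × 1.0581288 / 1.0615521 = 5.939783 (BRL/CHF).

5.9398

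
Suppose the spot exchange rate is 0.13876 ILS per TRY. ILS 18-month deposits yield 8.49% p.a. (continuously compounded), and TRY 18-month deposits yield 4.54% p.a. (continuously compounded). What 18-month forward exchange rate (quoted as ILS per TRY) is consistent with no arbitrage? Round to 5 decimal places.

0.14723

T = 18/12 years.
ILS growth factor: e^(0.0849×18/12) = 1.1358145.
TRY accumulates by e^(0.0454×18/12) = 1.0704724.
CIP: F = S · (grow ILS)/(grow TRY) = 0.13876 × 1.1358145/1.0704724 = 0.1472300 ILS per TRY.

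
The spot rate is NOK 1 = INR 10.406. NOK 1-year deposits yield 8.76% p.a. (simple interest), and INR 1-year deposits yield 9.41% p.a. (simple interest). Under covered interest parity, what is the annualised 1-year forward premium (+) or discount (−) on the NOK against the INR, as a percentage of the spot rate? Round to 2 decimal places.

T = 1 year.
F = S · g_INR/g_NOK = 10.406 × 1.094100/1.087600 = 10.468191.
Annualised premium = (F − S)/S × (1/T) = (10.468191 − 10.406)/10.406 ÷ 1 = 0.60%.

+0.60%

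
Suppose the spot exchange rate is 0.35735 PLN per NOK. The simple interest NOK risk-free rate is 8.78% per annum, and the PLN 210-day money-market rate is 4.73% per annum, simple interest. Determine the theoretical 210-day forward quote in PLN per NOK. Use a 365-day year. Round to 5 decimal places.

0.34942

T = 210/365 years.
PLN accumulates by 1 + 0.0473×210/365 = 1.0272137.
NOK accumulates by 1 + 0.0878×210/365 = 1.0505151.
Forward (PLN per NOK) = 0.35735 × 1.0272137 / 1.0505151 = 0.3494236.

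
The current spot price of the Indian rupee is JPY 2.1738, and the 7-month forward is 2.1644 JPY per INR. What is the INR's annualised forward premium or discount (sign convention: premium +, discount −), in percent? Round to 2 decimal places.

-0.74%

T = 7/12 years.
Period premium: (2.1644 − 2.1738)/2.1738 = -0.0043242.
Per annum: -0.0043242 / (7/12) = -0.007413 = -0.74%.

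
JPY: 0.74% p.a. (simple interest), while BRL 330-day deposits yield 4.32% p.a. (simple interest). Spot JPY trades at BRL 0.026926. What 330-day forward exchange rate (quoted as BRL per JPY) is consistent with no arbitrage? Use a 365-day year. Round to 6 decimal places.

T = 330/365 years.
BRL accumulates by 1 + 0.0432×330/365 = 1.0390575.
Growth of 1 JPY over T: 1 + 0.0074×330/365 = 1.0066904.
So F = 0.026926 × 1.0390575 / 1.0066904 = 0.02779172 (BRL/JPY).

0.027792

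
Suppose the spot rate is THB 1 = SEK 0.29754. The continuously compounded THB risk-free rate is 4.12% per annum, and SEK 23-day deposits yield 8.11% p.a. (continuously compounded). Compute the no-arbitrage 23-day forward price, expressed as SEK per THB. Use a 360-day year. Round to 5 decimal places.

0.29830

T = 23/360 years.
SEK growth factor: e^(0.0811×23/360) = 1.0051948.
Growth of 1 THB over T: e^(0.0412×23/360) = 1.0026357.
Forward (SEK per THB) = 0.29754 × 1.0051948 / 1.0026357 = 0.2982994.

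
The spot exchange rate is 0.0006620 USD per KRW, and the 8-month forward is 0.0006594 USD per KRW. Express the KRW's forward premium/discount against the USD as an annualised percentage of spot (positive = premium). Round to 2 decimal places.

-0.59%

T = 8/12 years.
(F − S)/S = (0.0006594 − 0.000662)/0.000662 = -0.0039275.
Per annum: -0.0039275 / (8/12) = -0.005891 = -0.59%.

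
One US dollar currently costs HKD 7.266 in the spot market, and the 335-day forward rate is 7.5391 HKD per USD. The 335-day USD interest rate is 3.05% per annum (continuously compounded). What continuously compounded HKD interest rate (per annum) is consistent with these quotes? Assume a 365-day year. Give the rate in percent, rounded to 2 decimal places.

7.07%

T = 335/365 years.
CIP gives F = S · g_HKD/g_USD, so g_HKD/g_USD = 7.5391/7.266 = 1.0375860.
The USD side grows by e^(0.0305×335/365) = 1.0283886.
Hence g_HKD = 1.0670416.
Take logs: ln 1.0670416 / (335/365) = 0.070701, so 7.07%.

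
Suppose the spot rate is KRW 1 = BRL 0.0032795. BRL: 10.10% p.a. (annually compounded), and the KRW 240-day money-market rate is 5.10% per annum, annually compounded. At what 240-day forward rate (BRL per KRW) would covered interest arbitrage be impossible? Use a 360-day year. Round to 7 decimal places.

0.0033827

T = 240/360 years.
BRL growth factor: (1 + 0.1010)^(240/360) = 1.066248.
KRW accumulates by (1 + 0.0510)^(240/360) = 1.0337174.
CIP: F = S · (grow BRL)/(grow KRW) = 0.0032795 × 1.066248/1.0337174 = 0.003382704 BRL per KRW.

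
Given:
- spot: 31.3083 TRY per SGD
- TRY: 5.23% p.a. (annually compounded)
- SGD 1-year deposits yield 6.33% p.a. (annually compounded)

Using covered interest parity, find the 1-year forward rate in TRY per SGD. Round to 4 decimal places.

30.9844

T = 1 year.
TRY accumulates by (1 + 0.0523)^1 = 1.052300.
Growth of 1 SGD over T: (1 + 0.0633)^1 = 1.063300.
CIP: F = S · (grow TRY)/(grow SGD) = 31.3083 × 1.052300/1.063300 = 30.984411 TRY per SGD.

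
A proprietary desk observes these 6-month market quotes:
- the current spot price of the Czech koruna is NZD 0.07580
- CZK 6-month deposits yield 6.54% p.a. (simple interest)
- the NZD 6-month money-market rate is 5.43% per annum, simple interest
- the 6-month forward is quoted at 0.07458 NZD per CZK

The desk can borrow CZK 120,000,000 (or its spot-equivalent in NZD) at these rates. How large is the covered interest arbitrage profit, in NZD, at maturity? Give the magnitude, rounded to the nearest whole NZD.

NZD 100,704

T = 6/12 years.
Invest the CZK and cover forward: 120,000,000 × 1.032700 × 0.07458 = NZD 9,242,251.92.
Convert at spot and invest in NZD: 120,000,000 × 0.07580 × 1.027150 = NZD 9,342,956.40.
The quoted forward undervalues CZK, so borrow CZK, convert to NZD at spot, deposit the NZD at 5.43%, and buy CZK forward at 0.07458 to cover the loan.
Profit = 9,342,956.40 − 9,242,251.92 = NZD 100,704.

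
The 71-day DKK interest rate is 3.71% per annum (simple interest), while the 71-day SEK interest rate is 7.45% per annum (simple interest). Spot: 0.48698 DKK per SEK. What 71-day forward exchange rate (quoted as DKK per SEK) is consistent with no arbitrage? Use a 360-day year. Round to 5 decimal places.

0.48344

T = 71/360 years.
DKK accumulates by 1 + 0.0371×71/360 = 1.0073169.
Growth of 1 SEK over T: 1 + 0.0745×71/360 = 1.0146931.
So F = 0.48698 × 1.0073169 / 1.0146931 = 0.4834400 (DKK/SEK).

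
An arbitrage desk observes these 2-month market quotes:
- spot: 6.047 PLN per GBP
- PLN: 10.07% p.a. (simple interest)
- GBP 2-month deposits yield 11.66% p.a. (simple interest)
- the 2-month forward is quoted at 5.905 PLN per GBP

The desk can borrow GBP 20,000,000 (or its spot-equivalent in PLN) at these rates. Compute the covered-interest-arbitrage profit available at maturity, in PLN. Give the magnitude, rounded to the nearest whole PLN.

T = 2/12 years.
Invest the GBP and cover forward: 20,000,000 × 1.01943333333 × 5.905 = PLN 120,395,076.67.
Convert at spot and invest in PLN: 20,000,000 × 6.047 × 1.01678333333 = PLN 122,969,776.33.
The quoted forward undervalues GBP, so borrow GBP, convert to PLN at spot, deposit the PLN at 10.07%, and buy GBP forward at 5.905 to cover the loan.
Profit = 122,969,776.33 − 120,395,076.67 = PLN 2,574,700.

PLN 2,574,700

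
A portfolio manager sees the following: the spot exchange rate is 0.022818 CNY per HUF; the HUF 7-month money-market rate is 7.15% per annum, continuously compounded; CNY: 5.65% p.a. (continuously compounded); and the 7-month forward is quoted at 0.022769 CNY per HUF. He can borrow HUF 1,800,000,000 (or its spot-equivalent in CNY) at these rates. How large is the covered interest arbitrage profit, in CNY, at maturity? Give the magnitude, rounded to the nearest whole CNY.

CNY 281,099

T = 7/12 years.
Invest the HUF and cover forward: 1,800,000,000 × 1.0425903455 × 0.022769 = CNY 42,729,731.24.
Convert at spot and invest in CNY: 1,800,000,000 × 0.022818 × 1.0335074755 = CNY 42,448,632.44.
The quoted forward overvalues HUF, so borrow CNY, buy HUF at spot, deposit the HUF at 7.15%, and sell the proceeds forward at 0.022769.
Profit = 42,729,731.24 − 42,448,632.44 = CNY 281,099.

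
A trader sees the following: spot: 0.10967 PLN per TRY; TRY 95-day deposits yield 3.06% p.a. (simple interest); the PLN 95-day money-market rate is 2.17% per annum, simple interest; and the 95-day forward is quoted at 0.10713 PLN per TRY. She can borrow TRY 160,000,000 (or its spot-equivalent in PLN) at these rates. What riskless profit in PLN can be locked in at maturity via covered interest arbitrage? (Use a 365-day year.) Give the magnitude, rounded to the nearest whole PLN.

T = 95/365 years.
Keep in TRY, deliver into the forward: 160,000,000·1.0079643836·0.10713 = PLN 17,277,315.91.
Swap to PLN now, deposit: 160,000,000·0.10967·1.0056479452 = PLN 17,646,305.62.
The quoted forward undervalues TRY, so borrow TRY, convert to PLN at spot, deposit the PLN at 2.17%, and buy TRY forward at 0.10713 to cover the loan.
The gap between the two covered legs is PLN 368,990.

PLN 368,990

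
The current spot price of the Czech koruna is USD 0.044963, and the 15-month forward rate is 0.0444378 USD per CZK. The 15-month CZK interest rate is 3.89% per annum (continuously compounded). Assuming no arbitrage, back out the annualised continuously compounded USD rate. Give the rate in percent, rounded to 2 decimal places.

2.95%

T = 15/12 years.
CIP gives F = S · g_USD/g_CZK, so g_USD/g_CZK = 0.0444378/0.044963 = 0.9883193.
CZK growth factor: e^(0.0389×15/12) = 1.0498266.
Hence g_USD = 1.0375639.
Take logs: ln 1.0375639 / (15/12) = 0.029500, so 2.95%.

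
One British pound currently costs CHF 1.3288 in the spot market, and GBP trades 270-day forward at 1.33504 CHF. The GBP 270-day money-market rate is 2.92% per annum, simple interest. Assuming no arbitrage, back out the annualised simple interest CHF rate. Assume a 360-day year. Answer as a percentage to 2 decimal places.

T = 270/360 years.
CIP gives F = S · g_CHF/g_GBP, so g_CHF/g_GBP = 1.33504/1.3288 = 1.0046960.
The GBP side grows by 1 + 0.0292×270/360 = 1.021900.
So the CHF growth factor = 1.0266988.
(1.0266988 − 1)/T = 0.035598, i.e. 3.56%.

3.56%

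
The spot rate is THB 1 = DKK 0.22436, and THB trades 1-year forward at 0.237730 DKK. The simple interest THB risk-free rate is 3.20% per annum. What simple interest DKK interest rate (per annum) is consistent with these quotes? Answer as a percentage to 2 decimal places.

T = 1 year.
CIP gives F = S · g_DKK/g_THB, so g_DKK/g_THB = 0.23773/0.22436 = 1.0595917.
The THB side grows by 1 + 0.0320×1 = 1.032000.
Hence g_DKK = 1.0934986.
r = (1.0934986 − 1)/1 = 0.093499 → 9.35%.

9.35%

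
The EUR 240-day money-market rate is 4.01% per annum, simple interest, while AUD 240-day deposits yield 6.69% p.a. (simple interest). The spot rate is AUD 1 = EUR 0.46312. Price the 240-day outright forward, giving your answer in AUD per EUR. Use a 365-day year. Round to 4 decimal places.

T = 240/365 years.
EUR accumulates by 1 + 0.0401×240/365 = 1.0263671.
Growth of 1 AUD over T: 1 + 0.0669×240/365 = 1.043989.
So F = 0.46312 × 1.0263671 / 1.043989 = 0.4553028 (EUR/AUD).
Quoted the other way: 1/0.4553028 = 2.1963 AUD per EUR.

2.1963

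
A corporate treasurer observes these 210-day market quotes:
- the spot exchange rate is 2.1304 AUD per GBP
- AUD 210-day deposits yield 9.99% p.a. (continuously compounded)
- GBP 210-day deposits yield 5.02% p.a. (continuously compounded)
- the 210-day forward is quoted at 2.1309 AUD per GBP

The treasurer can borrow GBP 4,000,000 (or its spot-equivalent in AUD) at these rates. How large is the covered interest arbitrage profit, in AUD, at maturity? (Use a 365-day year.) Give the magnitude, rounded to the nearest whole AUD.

T = 210/365 years.
Keep in GBP, deliver into the forward: 4,000,000·1.029303327·2.1309 = AUD 8,773,369.84.
Swap to AUD now, deposit: 4,000,000·2.1304·1.059160605 = AUD 9,025,743.01.
The quoted forward undervalues GBP, so borrow GBP, convert to AUD at spot, deposit the AUD at 9.99%, and buy GBP forward at 2.1309 to cover the loan.
The gap between the two covered legs is AUD 252,373.

AUD 252,373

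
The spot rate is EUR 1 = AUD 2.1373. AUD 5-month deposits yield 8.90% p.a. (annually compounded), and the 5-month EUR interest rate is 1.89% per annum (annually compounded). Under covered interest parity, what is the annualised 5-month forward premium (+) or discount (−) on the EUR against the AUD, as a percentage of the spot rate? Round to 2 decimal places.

+6.75%

T = 5/12 years.
F = S · g_AUD/g_EUR = 2.1373 × 1.0361635/1.007832 = 2.1973823.
Annualised premium = (F − S)/S × (1/T) = (2.1973823 − 2.1373)/2.1373 ÷ (5/12) = 6.75%.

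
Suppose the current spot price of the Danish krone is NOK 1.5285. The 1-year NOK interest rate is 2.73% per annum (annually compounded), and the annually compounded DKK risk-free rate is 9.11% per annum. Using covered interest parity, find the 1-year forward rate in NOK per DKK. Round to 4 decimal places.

1.4391

T = 1 year.
NOK growth factor: (1 + 0.0273)^1 = 1.027300.
DKK growth factor: (1 + 0.0911)^1 = 1.091100.
So F = 1.5285 × 1.027300 / 1.091100 = 1.439124 (NOK/DKK).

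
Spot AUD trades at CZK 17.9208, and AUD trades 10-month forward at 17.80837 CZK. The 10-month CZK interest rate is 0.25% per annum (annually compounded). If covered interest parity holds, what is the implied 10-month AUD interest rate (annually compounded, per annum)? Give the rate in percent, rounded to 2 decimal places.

1.01%

T = 10/12 years.
By CIP, F/S equals the CZK-to-AUD growth ratio: 17.80837/17.9208 = 0.9937263.
CZK growth factor: (1 + 0.0025)^(10/12) = 1.0020829.
So the AUD growth factor = 1.0084094.
Annualise: 1.0084094^(12/10) − 1 = 0.010100 = 1.01%.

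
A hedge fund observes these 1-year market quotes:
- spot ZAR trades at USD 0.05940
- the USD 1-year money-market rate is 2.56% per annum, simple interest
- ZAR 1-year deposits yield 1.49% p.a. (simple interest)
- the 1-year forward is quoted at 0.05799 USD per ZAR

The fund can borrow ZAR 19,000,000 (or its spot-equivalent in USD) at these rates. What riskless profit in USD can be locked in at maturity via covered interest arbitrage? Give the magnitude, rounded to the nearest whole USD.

USD 39,265

T = 1 year.
Keep in ZAR, deliver into the forward: 19,000,000·1.014900·0.05799 = USD 1,118,226.97.
Swap to USD now, deposit: 19,000,000·0.05940·1.025600 = USD 1,157,492.16.
The quoted forward undervalues ZAR, so borrow ZAR, convert to USD at spot, deposit the USD at 2.56%, and buy ZAR forward at 0.05799 to cover the loan.
Profit = 1,157,492.16 − 1,118,226.97 = USD 39,265.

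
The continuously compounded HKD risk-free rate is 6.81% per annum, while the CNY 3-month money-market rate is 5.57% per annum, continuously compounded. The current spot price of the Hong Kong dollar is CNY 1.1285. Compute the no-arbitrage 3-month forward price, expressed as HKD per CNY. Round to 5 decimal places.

T = 3/12 years.
CNY accumulates by e^(0.0557×3/12) = 1.0140224.
HKD growth factor: e^(0.0681×3/12) = 1.0171708.
Forward (CNY per HKD) = 1.1285 × 1.0140224 / 1.0171708 = 1.125007.
Invert for HKD per CNY: 1 / 1.125007 = 0.88888.

0.88888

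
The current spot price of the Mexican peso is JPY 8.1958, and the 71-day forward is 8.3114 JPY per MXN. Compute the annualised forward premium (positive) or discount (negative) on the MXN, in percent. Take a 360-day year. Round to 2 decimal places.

T = 71/360 years.
(F − S)/S = (8.3114 − 8.1958)/8.1958 = 0.0141048.
Annualise by dividing by T: 0.0141048 / (71/360) = 0.071517 → 7.15%.

+7.15%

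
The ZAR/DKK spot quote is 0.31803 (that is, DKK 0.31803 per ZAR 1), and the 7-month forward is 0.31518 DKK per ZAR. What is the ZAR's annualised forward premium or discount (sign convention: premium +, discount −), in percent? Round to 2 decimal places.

-1.54%

T = 7/12 years.
ZAR trades forward at -0.89614% vs spot over the period.
Annualise by dividing by T: -0.0089614 / (7/12) = -0.015362 → -1.54%.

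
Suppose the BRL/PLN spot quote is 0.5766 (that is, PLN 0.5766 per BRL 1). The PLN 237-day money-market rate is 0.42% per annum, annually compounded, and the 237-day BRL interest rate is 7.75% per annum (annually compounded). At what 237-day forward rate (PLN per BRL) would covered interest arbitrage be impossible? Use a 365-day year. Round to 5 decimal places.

0.55082

T = 237/365 years.
Growth of 1 PLN over T: (1 + 0.0042)^(237/365) = 1.0027251.
Growth of 1 BRL over T: (1 + 0.0775)^(237/365) = 1.0496609.
So F = 0.5766 × 1.0027251 / 1.0496609 = 0.5508172 (PLN/BRL).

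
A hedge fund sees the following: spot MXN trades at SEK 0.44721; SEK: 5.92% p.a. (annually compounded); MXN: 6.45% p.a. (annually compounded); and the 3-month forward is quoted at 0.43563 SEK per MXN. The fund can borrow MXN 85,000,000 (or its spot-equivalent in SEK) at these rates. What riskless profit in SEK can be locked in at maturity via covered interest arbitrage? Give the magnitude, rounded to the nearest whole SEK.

T = 3/12 years.
Route A — deposit MXN, sell forward: 85,000,000 × 1.0157490304 × 0.43563 = SEK 37,611,713.76.
Route B — convert at spot, deposit SEK: 85,000,000 × 0.44721 × 1.0144823441 = SEK 38,563,365.17.
The quoted forward undervalues MXN, so borrow MXN, convert to SEK at spot, deposit the SEK at 5.92%, and buy MXN forward at 0.43563 to cover the loan.
Arbitrage profit = |37,611,713.76 − 38,563,365.17| = SEK 951,651.

SEK 951,651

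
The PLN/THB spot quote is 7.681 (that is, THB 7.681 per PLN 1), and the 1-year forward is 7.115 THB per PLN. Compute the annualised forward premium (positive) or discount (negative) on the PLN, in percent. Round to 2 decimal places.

T = 1 year.
(F − S)/S = (7.115 − 7.681)/7.681 = -0.0736883.
Per annum: -0.0736883 / 1 = -0.073688 = -7.37%.

-7.37%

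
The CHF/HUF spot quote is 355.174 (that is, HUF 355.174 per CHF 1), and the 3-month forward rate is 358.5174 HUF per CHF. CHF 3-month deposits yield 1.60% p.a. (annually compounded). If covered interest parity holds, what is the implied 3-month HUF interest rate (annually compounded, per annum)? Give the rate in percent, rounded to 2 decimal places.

T = 3/12 years.
F/S = 358.5174/355.174 = 1.0094134 = (growth of HUF) / (growth of CHF).
The CHF side grows by (1 + 0.0160)^(3/12) = 1.0039762.
So the HUF growth factor = 1.013427.
Annualise: 1.013427^(12/3) − 1 = 0.054799 = 5.48%.

5.48%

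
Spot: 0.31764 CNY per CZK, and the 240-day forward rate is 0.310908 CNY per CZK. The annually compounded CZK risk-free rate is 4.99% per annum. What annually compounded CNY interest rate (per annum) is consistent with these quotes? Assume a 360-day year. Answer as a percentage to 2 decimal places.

1.67%

T = 240/360 years.
CIP gives F = S · g_CNY/g_CZK, so g_CNY/g_CZK = 0.310908/0.31764 = 0.9788062.
The CZK side grows by (1 + 0.0499)^(240/360) = 1.032996.
That pins the CNY growth at 1.0111029.
Annualise: 1.0111029^(360/240) − 1 = 0.016700 = 1.67%.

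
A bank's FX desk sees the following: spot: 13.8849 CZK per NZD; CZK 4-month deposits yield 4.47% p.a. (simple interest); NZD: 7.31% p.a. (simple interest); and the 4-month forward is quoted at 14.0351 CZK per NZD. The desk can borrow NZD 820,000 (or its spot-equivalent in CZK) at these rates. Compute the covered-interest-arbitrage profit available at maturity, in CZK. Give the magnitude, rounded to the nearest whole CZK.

CZK 233,949

T = 4/12 years.
Invest the NZD and cover forward: 820,000 × 1.0243666667 × 14.0351 = CZK 11,789,212.66.
Convert at spot and invest in CZK: 820,000 × 13.8849 × 1.014900 = CZK 11,555,263.71.
The quoted forward overvalues NZD, so borrow CZK, buy NZD at spot, deposit the NZD at 7.31%, and sell the proceeds forward at 14.0351.
Arbitrage profit = |11,789,212.66 − 11,555,263.71| = CZK 233,949.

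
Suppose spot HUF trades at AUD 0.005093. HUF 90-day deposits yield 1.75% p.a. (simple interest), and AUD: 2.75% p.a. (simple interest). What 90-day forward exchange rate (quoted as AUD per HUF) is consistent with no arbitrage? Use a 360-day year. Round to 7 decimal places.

T = 90/360 years.
AUD accumulates by 1 + 0.0275×90/360 = 1.006875.
HUF accumulates by 1 + 0.0175×90/360 = 1.004375.
So F = 0.005093 × 1.006875 / 1.004375 = 0.005105677 (AUD/HUF).

0.0051057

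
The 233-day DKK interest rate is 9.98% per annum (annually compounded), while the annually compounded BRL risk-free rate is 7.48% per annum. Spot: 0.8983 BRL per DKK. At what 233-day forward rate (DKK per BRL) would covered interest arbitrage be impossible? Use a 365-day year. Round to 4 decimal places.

1.1297

T = 233/365 years.
BRL growth factor: (1 + 0.0748)^(233/365) = 1.0471242.
Growth of 1 DKK over T: (1 + 0.0998)^(233/365) = 1.0626075.
So F = 0.8983 × 1.0471242 / 1.0626075 = 0.8852108 (BRL/DKK).
Invert for DKK per BRL: 1 / 0.8852108 = 1.1297.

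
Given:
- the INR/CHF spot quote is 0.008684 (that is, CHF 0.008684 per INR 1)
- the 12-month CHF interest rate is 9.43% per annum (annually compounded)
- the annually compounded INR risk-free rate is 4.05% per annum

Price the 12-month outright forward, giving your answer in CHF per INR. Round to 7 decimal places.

T = 1 year.
Growth of 1 CHF over T: (1 + 0.0943)^1 = 1.094300.
INR growth factor: (1 + 0.0405)^1 = 1.040500.
Forward (CHF per INR) = 0.008684 × 1.094300 / 1.040500 = 0.009133014.

0.0091330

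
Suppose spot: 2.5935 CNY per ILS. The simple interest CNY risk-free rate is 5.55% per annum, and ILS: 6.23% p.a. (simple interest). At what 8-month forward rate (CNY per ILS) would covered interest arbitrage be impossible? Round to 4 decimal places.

T = 8/12 years.
Growth of 1 CNY over T: 1 + 0.0555×8/12 = 1.037000.
ILS accumulates by 1 + 0.0623×8/12 = 1.0415333.
CIP: F = S · (grow CNY)/(grow ILS) = 2.5935 × 1.037000/1.0415333 = 2.582212 CNY per ILS.

2.5822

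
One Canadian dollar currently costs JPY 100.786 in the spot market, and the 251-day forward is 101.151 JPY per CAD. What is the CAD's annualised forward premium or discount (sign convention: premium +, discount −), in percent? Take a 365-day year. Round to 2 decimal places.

T = 251/365 years.
CAD trades forward at +0.36215% vs spot over the period.
Per annum: 0.0036215 / (251/365) = 0.005266 = 0.53%.

+0.53%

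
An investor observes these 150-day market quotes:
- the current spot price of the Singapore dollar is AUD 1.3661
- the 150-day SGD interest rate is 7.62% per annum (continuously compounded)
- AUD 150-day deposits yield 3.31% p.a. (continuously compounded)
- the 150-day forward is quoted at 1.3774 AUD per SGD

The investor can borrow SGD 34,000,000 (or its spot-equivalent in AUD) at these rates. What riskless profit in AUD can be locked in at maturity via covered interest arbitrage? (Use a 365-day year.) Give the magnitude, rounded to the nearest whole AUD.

T = 150/365 years.
Route A — deposit SGD, sell forward: 34,000,000 × 1.0318105437 × 1.3774 = AUD 48,321,338.66.
Route B — convert at spot, deposit AUD: 34,000,000 × 1.3661 × 1.0136956779 = AUD 47,083,528.63.
The quoted forward overvalues SGD, so borrow AUD, buy SGD at spot, deposit the SGD at 7.62%, and sell the proceeds forward at 1.3774.
Profit = 48,321,338.66 − 47,083,528.63 = AUD 1,237,810.

AUD 1,237,810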